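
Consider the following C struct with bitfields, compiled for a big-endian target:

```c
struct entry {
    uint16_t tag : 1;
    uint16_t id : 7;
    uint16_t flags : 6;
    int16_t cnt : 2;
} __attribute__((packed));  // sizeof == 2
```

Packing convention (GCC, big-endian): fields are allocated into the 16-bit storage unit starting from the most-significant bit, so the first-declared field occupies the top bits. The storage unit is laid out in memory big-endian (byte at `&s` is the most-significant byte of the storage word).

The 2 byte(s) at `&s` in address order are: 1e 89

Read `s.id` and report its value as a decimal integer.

30

[0]=0x1e [1]=0x89 (big-endian) → word 0x1e89
tag:1 @ bit 15 → (0x1e89>>15)&0x1 = 0x0
id:7 @ bit 8 → (0x1e89>>8)&0x7f = 0x1e  ←
flags:6 @ bit 2 → (0x1e89>>2)&0x3f = 0x22
cnt:2 @ bit 0 → (0x1e89>>0)&0x3 = 0x1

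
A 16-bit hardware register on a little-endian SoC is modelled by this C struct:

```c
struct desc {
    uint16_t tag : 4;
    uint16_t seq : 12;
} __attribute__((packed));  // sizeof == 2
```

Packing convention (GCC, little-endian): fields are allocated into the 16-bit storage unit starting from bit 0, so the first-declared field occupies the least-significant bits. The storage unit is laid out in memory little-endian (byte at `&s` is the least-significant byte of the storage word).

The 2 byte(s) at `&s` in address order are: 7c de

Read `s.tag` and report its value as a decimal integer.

[0]=0x7c [1]=0xde (little-endian) → word 0xde7c
tag [0+:4] = (word>>0) & 0xf = 12  ←
seq [4+:12] = (word>>4) & 0xfff = 3559

12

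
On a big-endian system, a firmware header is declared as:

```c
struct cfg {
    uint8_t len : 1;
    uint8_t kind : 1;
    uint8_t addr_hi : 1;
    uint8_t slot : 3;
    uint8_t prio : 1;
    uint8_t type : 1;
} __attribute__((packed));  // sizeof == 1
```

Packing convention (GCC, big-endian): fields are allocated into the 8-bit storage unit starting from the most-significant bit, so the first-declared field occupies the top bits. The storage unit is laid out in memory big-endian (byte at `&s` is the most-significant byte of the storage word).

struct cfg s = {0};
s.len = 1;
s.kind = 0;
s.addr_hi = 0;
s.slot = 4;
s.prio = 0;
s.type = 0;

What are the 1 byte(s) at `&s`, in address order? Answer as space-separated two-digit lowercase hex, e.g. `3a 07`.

90

len:1 = 1 → 0x1 << 7 → word 0x80
kind:1 = 0 → 0x0 << 6 → word 0x80
addr_hi:1 = 0 → 0x0 << 5 → word 0x80
slot:3 = 4 → 0x4 << 2 → word 0x90
prio:1 = 0 → 0x0 << 1 → word 0x90
type:1 = 0 → 0x0 << 0 → word 0x90
word = 0x90 → big-endian bytes:
  [0]=0x90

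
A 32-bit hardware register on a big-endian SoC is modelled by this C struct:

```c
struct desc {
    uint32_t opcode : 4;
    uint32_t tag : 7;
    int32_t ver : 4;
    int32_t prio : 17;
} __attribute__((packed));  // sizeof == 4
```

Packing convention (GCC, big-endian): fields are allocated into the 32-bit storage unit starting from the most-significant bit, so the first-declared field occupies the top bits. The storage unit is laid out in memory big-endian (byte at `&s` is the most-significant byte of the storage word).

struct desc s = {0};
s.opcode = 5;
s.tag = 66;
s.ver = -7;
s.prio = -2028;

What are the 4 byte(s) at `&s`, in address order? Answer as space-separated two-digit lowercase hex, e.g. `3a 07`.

58 53 f8 14

opcode (4b) val=5 bits=0x5 at bit 28: 0x50000000
tag (7b) val=66 bits=0x42 at bit 21: 0x58400000
ver (4b) val=-7 bits=0x9 at bit 17: 0x58520000
prio (17b) val=-2028 bits=0x1f814 at bit 0: 0x5853f814
word = 0x5853f814 → big-endian bytes:
  [0]=0x58  [1]=0x53  [2]=0xf8  [3]=0x14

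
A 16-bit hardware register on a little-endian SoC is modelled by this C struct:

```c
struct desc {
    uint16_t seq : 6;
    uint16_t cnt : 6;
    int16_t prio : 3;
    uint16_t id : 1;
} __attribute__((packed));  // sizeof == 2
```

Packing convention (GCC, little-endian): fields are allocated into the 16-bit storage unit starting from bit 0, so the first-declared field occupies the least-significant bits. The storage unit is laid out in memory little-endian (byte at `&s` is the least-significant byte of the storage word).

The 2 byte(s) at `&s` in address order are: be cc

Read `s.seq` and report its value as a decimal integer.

[0]=0xbe [1]=0xcc (little-endian) → word 0xccbe
seq [0+:6] = (word>>0) & 0x3f = 62  ←
cnt [6+:6] = (word>>6) & 0x3f = 50
prio [12+:3] = (word>>12) & 0x7 = 4
id [15+:1] = (word>>15) & 0x1 = 1

62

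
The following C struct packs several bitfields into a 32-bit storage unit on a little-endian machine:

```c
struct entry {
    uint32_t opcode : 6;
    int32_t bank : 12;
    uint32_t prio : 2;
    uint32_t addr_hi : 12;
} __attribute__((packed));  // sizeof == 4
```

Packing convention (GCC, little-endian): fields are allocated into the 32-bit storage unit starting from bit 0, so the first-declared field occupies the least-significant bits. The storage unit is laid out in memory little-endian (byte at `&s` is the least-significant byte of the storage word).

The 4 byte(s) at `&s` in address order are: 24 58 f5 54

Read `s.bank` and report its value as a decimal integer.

1376

[0]=0x24 [1]=0x58 [2]=0xf5 [3]=0x54 (little-endian) → word 0x54f55824
opcode:6 @ bit 0 → (0x54f55824>>0)&0x3f = 0x24
bank:12 @ bit 6 → (0x54f55824>>6)&0xfff = 0x560  ←
prio:2 @ bit 18 → (0x54f55824>>18)&0x3 = 0x1
addr_hi:12 @ bit 20 → (0x54f55824>>20)&0xfff = 0x54f
bank signed 12b, MSB=0: value = 1376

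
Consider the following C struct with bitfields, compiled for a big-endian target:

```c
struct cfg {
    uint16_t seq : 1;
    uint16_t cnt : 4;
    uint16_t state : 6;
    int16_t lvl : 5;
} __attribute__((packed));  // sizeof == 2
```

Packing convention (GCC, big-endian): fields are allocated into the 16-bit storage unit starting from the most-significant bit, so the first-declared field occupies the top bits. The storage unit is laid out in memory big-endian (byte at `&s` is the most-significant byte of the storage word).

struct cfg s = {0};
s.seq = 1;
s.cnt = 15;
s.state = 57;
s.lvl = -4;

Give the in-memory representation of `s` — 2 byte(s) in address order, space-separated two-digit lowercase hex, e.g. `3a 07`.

seq:1 = 1 → 0x1 << 15 → word 0x8000
cnt:4 = 15 → 0xf << 11 → word 0xf800
state:6 = 57 → 0x39 << 5 → word 0xff20
lvl:5 = -4 → 0x1c << 0 → word 0xff3c
word = 0xff3c → big-endian bytes:
  [0]=0xff  [1]=0x3c

ff 3c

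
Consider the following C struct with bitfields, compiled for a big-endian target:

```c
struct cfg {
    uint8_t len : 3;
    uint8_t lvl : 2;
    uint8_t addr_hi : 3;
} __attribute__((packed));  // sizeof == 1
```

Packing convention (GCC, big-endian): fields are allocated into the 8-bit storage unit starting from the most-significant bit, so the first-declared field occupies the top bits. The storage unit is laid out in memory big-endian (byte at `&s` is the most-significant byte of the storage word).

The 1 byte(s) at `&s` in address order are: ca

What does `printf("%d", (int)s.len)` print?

[0]=0xca (big-endian) → word 0xca
len [5+:3] = (word>>5) & 0x7 = 6  ←
lvl [3+:2] = (word>>3) & 0x3 = 1
addr_hi [0+:3] = (word>>0) & 0x7 = 2

6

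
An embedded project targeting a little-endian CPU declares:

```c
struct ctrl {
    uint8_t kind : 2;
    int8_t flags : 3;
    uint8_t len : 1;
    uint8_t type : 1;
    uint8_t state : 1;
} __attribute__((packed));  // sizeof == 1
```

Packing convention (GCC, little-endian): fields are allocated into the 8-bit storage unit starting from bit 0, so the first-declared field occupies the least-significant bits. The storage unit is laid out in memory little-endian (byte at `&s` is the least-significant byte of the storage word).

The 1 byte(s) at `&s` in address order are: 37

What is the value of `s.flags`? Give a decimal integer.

[0]=0x37 (little-endian) → word 0x37
kind [0+:2] = (word>>0) & 0x3 = 3
flags [2+:3] = (word>>2) & 0x7 = 5  ←
len [5+:1] = (word>>5) & 0x1 = 1
type [6+:1] = (word>>6) & 0x1 = 0
state [7+:1] = (word>>7) & 0x1 = 0
flags signed 3b, MSB=1: 5 - 8 = -3

-3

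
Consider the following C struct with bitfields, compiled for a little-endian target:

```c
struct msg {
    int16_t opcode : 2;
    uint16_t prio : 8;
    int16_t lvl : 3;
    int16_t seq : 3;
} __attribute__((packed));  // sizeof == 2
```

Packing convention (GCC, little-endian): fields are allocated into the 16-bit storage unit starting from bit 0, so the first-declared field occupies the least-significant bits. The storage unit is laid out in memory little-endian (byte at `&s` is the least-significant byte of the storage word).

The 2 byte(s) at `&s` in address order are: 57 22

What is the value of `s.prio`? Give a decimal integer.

[0]=0x57 [1]=0x22 (little-endian) → word 0x2257
opcode:2 @ bit 0 → (0x2257>>0)&0x3 = 0x3
prio:8 @ bit 2 → (0x2257>>2)&0xff = 0x95  ←
lvl:3 @ bit 10 → (0x2257>>10)&0x7 = 0x0
seq:3 @ bit 13 → (0x2257>>13)&0x7 = 0x1

149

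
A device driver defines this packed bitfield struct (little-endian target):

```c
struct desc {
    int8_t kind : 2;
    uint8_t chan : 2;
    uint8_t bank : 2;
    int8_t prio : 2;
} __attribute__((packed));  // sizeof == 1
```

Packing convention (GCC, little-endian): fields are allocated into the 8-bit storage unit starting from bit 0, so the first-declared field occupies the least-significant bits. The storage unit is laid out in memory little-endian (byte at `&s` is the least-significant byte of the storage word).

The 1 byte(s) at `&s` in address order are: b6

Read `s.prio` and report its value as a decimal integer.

-2

[0]=0xb6 (little-endian) → word 0xb6
kind:2 @ bit 0 → (0xb6>>0)&0x3 = 0x2
chan:2 @ bit 2 → (0xb6>>2)&0x3 = 0x1
bank:2 @ bit 4 → (0xb6>>4)&0x3 = 0x3
prio:2 @ bit 6 → (0xb6>>6)&0x3 = 0x2  ←
prio signed 2b, MSB=1: 2 - 4 = -2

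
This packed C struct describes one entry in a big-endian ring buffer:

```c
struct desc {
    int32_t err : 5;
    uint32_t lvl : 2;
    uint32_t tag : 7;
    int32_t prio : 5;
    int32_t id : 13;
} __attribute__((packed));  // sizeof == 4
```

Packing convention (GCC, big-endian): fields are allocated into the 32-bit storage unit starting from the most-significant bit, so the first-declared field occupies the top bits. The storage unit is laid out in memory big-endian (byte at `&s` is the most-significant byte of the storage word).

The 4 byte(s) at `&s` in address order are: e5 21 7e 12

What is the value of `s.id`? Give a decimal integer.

-494

[0]=0xe5 [1]=0x21 [2]=0x7e [3]=0x12 (big-endian) → word 0xe5217e12
err [27+:5] = (word>>27) & 0x1f = 28
lvl [25+:2] = (word>>25) & 0x3 = 2
tag [18+:7] = (word>>18) & 0x7f = 72
prio [13+:5] = (word>>13) & 0x1f = 11
id [0+:13] = (word>>0) & 0x1fff = 7698  ←
id signed 13b, MSB=1: 7698 - 8192 = -494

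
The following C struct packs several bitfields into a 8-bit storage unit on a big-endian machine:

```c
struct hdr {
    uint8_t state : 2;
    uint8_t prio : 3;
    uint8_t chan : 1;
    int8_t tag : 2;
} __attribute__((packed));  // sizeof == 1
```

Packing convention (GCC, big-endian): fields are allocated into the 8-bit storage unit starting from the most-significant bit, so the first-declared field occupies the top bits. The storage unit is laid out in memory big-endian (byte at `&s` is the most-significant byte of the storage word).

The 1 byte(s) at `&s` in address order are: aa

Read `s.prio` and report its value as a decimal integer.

[0]=0xaa (big-endian) → word 0xaa
state [6+:2] = (word>>6) & 0x3 = 2
prio [3+:3] = (word>>3) & 0x7 = 5  ←
chan [2+:1] = (word>>2) & 0x1 = 0
tag [0+:2] = (word>>0) & 0x3 = 2

5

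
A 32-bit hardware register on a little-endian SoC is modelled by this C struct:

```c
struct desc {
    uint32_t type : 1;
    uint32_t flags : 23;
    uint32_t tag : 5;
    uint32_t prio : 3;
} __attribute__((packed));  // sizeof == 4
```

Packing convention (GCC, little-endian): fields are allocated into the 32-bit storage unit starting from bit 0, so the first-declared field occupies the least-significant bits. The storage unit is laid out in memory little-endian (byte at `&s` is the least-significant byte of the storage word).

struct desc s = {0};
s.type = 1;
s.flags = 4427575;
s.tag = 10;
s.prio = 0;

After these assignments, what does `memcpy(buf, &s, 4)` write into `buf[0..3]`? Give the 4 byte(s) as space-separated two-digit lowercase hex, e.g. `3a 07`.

6f 1e 87 0a

type:1 = 1 → 0x1 << 0 → word 0x00000001
flags:23 = 4427575 → 0x438f37 << 1 → word 0x00871e6f
tag:5 = 10 → 0xa << 24 → word 0x0a871e6f
prio:3 = 0 → 0x0 << 29 → word 0x0a871e6f
word = 0x0a871e6f → little-endian bytes:
  [0]=0x6f  [1]=0x1e  [2]=0x87  [3]=0x0a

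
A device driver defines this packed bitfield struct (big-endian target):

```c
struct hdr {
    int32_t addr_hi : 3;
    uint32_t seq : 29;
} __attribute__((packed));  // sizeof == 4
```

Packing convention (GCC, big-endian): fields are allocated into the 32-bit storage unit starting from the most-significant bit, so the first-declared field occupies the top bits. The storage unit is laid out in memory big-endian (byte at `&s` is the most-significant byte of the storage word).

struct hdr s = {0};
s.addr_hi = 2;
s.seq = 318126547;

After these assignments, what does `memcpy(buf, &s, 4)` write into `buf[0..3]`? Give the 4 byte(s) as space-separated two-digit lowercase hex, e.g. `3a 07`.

addr_hi (3b) val=2 bits=0x2 at bit 29: 0x40000000
seq (29b) val=318126547 bits=0x12f639d3 at bit 0: 0x52f639d3
word = 0x52f639d3 → big-endian bytes:
  [0]=0x52  [1]=0xf6  [2]=0x39  [3]=0xd3

52 f6 39 d3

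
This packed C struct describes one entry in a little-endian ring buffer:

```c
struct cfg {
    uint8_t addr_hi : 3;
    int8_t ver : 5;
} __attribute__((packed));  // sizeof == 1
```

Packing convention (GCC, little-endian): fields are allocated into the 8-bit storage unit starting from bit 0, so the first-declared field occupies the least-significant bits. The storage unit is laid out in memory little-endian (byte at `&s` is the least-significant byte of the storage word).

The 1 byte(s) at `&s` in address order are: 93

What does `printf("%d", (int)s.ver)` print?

-14

[0]=0x93 (little-endian) → word 0x93
addr_hi:3 @ bit 0 → (0x93>>0)&0x7 = 0x3
ver:5 @ bit 3 → (0x93>>3)&0x1f = 0x12  ←
ver signed 5b, MSB=1: 18 - 32 = -14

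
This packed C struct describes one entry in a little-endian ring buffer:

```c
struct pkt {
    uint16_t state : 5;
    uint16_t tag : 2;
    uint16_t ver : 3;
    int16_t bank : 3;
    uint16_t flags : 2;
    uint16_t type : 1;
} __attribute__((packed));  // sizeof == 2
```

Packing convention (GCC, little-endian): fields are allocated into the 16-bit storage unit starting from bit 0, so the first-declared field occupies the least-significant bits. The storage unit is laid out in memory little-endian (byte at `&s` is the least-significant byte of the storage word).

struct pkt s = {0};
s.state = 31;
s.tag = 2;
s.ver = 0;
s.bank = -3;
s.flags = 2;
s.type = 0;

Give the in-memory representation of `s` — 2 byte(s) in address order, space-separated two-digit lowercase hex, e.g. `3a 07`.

[0+:5] state=31 & 0x1f = 0x1f; word=0x001f
[5+:2] tag=2 & 0x3 = 0x2; word=0x005f
[7+:3] ver=0 & 0x7 = 0x0; word=0x005f
[10+:3] bank=-3 & 0x7 = 0x5; word=0x145f
[13+:2] flags=2 & 0x3 = 0x2; word=0x545f
[15+:1] type=0 & 0x1 = 0x0; word=0x545f
word = 0x545f → little-endian bytes:
  [0]=0x5f  [1]=0x54

5f 54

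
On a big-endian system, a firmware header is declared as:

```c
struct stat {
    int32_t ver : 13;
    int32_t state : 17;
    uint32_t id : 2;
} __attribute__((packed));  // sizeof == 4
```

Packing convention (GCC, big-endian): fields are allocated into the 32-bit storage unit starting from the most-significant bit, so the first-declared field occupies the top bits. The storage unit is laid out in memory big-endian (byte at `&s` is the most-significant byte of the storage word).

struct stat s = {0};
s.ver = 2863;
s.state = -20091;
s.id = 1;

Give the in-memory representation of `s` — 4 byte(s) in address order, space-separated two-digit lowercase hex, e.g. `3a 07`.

59 7e c6 15

ver:13 = 2863 → 0xb2f << 19 → word 0x59780000
state:17 = -20091 → 0x1b185 << 2 → word 0x597ec614
id:2 = 1 → 0x1 << 0 → word 0x597ec615
word = 0x597ec615 → big-endian bytes:
  [0]=0x59  [1]=0x7e  [2]=0xc6  [3]=0x15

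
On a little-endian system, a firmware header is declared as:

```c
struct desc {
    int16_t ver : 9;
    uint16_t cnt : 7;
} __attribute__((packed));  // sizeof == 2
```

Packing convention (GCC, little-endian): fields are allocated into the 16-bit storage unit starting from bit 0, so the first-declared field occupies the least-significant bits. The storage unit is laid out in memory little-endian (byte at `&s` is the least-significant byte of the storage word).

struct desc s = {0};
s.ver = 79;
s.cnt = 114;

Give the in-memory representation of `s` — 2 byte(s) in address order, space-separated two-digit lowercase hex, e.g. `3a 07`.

[0+:9] ver=79 & 0x1ff = 0x4f; word=0x004f
[9+:7] cnt=114 & 0x7f = 0x72; word=0xe44f
word = 0xe44f → little-endian bytes:
  [0]=0x4f  [1]=0xe4

4f e4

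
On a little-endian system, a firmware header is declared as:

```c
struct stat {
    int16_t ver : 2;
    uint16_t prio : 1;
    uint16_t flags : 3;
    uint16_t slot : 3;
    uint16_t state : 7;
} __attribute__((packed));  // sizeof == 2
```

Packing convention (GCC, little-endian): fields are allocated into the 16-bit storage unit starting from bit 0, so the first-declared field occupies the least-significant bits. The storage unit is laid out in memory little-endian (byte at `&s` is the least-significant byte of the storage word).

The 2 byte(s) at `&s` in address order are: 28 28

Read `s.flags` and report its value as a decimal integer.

5

[0]=0x28 [1]=0x28 (little-endian) → word 0x2828
ver:2 @ bit 0 → (0x2828>>0)&0x3 = 0x0
prio:1 @ bit 2 → (0x2828>>2)&0x1 = 0x0
flags:3 @ bit 3 → (0x2828>>3)&0x7 = 0x5  ←
slot:3 @ bit 6 → (0x2828>>6)&0x7 = 0x0
state:7 @ bit 9 → (0x2828>>9)&0x7f = 0x14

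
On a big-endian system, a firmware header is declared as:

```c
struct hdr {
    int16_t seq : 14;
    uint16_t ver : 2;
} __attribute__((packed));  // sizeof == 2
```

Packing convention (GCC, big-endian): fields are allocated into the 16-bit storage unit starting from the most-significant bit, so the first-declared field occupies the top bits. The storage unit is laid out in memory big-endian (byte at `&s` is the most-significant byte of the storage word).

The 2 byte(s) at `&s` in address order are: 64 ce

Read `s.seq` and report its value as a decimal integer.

[0]=0x64 [1]=0xce (big-endian) → word 0x64ce
seq:14 @ bit 2 → (0x64ce>>2)&0x3fff = 0x1933  ←
ver:2 @ bit 0 → (0x64ce>>0)&0x3 = 0x2
seq signed 14b, MSB=0: value = 6451

6451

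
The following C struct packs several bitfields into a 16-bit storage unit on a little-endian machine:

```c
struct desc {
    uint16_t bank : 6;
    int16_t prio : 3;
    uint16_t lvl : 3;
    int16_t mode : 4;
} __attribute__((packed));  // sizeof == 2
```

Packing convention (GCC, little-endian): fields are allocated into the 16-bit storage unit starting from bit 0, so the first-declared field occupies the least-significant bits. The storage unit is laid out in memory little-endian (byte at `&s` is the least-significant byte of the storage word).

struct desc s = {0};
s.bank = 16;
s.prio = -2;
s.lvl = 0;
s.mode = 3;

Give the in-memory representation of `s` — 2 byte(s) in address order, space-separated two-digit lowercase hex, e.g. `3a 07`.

bank (6b) val=16 bits=0x10 at bit 0: 0x0010
prio (3b) val=-2 bits=0x6 at bit 6: 0x0190
lvl (3b) val=0 bits=0x0 at bit 9: 0x0190
mode (4b) val=3 bits=0x3 at bit 12: 0x3190
word = 0x3190 → little-endian bytes:
  [0]=0x90  [1]=0x31

90 31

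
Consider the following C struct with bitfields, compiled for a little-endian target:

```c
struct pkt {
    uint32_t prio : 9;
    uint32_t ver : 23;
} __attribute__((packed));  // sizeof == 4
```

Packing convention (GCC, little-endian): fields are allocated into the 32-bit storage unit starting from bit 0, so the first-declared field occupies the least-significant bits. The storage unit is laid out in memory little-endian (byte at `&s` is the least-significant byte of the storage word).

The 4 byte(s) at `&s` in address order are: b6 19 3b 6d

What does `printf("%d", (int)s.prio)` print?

[0]=0xb6 [1]=0x19 [2]=0x3b [3]=0x6d (little-endian) → word 0x6d3b19b6
prio:9 @ bit 0 → (0x6d3b19b6>>0)&0x1ff = 0x1b6  ←
ver:23 @ bit 9 → (0x6d3b19b6>>9)&0x7fffff = 0x369d8c

438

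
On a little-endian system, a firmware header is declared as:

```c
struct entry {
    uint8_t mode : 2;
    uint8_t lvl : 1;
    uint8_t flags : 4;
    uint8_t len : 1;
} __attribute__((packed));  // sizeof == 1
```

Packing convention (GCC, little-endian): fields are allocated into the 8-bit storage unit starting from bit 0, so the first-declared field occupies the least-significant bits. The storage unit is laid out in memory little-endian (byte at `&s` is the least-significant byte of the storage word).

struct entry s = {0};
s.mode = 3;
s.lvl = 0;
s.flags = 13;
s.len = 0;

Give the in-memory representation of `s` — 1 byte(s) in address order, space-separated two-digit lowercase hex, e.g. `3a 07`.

mode (2b) val=3 bits=0x3 at bit 0: 0x03
lvl (1b) val=0 bits=0x0 at bit 2: 0x03
flags (4b) val=13 bits=0xd at bit 3: 0x6b
len (1b) val=0 bits=0x0 at bit 7: 0x6b
word = 0x6b → little-endian bytes:
  [0]=0x6b

6b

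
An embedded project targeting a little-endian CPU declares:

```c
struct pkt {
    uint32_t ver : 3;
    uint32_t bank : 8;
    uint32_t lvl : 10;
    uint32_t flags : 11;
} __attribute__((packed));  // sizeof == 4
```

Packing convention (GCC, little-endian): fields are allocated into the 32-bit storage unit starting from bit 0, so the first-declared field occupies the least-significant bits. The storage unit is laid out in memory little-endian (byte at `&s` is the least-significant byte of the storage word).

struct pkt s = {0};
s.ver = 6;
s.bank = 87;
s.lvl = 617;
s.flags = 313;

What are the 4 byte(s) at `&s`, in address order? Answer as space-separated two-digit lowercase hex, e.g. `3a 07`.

be 4a 33 27

[0+:3] ver=6 & 0x7 = 0x6; word=0x00000006
[3+:8] bank=87 & 0xff = 0x57; word=0x000002be
[11+:10] lvl=617 & 0x3ff = 0x269; word=0x00134abe
[21+:11] flags=313 & 0x7ff = 0x139; word=0x27334abe
word = 0x27334abe → little-endian bytes:
  [0]=0xbe  [1]=0x4a  [2]=0x33  [3]=0x27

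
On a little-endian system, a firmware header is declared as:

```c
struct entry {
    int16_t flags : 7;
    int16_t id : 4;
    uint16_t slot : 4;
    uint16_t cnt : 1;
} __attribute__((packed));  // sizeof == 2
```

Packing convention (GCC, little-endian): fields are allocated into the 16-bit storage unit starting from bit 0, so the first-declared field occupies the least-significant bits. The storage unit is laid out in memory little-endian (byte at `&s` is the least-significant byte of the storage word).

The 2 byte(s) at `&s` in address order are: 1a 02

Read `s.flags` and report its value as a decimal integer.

[0]=0x1a [1]=0x02 (little-endian) → word 0x021a
flags [0+:7] = (word>>0) & 0x7f = 26  ←
id [7+:4] = (word>>7) & 0xf = 4
slot [11+:4] = (word>>11) & 0xf = 0
cnt [15+:1] = (word>>15) & 0x1 = 0
flags signed 7b, MSB=0: value = 26

26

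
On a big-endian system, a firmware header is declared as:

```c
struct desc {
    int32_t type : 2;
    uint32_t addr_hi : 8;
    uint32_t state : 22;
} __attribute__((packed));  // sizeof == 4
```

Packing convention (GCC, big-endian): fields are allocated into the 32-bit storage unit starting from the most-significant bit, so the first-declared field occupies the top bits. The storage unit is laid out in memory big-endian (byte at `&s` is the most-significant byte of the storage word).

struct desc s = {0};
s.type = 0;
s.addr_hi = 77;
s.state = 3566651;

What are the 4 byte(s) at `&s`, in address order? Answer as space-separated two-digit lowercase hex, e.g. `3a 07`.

13 76 6c 3b

[30+:2] type=0 & 0x3 = 0x0; word=0x00000000
[22+:8] addr_hi=77 & 0xff = 0x4d; word=0x13400000
[0+:22] state=3566651 & 0x3fffff = 0x366c3b; word=0x13766c3b
word = 0x13766c3b → big-endian bytes:
  [0]=0x13  [1]=0x76  [2]=0x6c  [3]=0x3b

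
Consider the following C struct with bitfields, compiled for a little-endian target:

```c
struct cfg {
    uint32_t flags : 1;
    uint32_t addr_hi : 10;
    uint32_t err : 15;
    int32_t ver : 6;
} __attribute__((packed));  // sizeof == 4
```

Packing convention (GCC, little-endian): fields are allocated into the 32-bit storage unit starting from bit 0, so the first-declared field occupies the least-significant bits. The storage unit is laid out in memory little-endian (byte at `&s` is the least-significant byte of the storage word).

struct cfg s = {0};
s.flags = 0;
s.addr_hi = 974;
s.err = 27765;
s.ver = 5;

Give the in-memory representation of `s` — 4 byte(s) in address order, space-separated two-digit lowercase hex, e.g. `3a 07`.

flags:1 = 0 → 0x0 << 0 → word 0x00000000
addr_hi:10 = 974 → 0x3ce << 1 → word 0x0000079c
err:15 = 27765 → 0x6c75 << 11 → word 0x0363af9c
ver:6 = 5 → 0x5 << 26 → word 0x1763af9c
word = 0x1763af9c → little-endian bytes:
  [0]=0x9c  [1]=0xaf  [2]=0x63  [3]=0x17

9c af 63 17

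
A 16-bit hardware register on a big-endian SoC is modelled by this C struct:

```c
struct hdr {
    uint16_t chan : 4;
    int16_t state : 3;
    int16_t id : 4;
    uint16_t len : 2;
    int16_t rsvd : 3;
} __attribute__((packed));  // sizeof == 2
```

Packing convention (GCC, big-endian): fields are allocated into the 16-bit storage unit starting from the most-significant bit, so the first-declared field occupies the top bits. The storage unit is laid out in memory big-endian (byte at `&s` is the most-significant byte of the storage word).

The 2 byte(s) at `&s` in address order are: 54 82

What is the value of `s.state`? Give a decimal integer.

[0]=0x54 [1]=0x82 (big-endian) → word 0x5482
chan:4 @ bit 12 → (0x5482>>12)&0xf = 0x5
state:3 @ bit 9 → (0x5482>>9)&0x7 = 0x2  ←
id:4 @ bit 5 → (0x5482>>5)&0xf = 0x4
len:2 @ bit 3 → (0x5482>>3)&0x3 = 0x0
rsvd:3 @ bit 0 → (0x5482>>0)&0x7 = 0x2
state signed 3b, MSB=0: value = 2

2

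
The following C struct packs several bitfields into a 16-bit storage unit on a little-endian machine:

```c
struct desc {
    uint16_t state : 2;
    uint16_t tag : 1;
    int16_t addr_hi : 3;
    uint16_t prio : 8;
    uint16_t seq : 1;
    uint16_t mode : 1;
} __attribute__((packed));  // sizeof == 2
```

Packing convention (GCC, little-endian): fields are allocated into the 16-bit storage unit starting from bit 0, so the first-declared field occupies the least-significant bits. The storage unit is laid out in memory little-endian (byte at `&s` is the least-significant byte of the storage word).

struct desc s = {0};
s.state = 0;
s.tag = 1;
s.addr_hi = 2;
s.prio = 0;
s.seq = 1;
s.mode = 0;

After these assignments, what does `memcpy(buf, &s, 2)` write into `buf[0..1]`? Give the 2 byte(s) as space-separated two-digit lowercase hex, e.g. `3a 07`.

state:2 = 0 → 0x0 << 0 → word 0x0000
tag:1 = 1 → 0x1 << 2 → word 0x0004
addr_hi:3 = 2 → 0x2 << 3 → word 0x0014
prio:8 = 0 → 0x0 << 6 → word 0x0014
seq:1 = 1 → 0x1 << 14 → word 0x4014
mode:1 = 0 → 0x0 << 15 → word 0x4014
word = 0x4014 → little-endian bytes:
  [0]=0x14  [1]=0x40

14 40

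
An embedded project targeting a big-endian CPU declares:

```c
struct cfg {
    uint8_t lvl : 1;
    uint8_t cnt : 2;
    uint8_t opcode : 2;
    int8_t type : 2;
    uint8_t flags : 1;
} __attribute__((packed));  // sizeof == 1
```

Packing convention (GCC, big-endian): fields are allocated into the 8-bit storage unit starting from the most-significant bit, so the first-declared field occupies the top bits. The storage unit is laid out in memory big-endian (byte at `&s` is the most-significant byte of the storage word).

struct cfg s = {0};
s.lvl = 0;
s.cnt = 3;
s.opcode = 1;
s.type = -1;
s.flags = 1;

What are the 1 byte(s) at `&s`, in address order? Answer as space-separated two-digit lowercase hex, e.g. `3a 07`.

lvl (1b) val=0 bits=0x0 at bit 7: 0x00
cnt (2b) val=3 bits=0x3 at bit 5: 0x60
opcode (2b) val=1 bits=0x1 at bit 3: 0x68
type (2b) val=-1 bits=0x3 at bit 1: 0x6e
flags (1b) val=1 bits=0x1 at bit 0: 0x6f
word = 0x6f → big-endian bytes:
  [0]=0x6f

6f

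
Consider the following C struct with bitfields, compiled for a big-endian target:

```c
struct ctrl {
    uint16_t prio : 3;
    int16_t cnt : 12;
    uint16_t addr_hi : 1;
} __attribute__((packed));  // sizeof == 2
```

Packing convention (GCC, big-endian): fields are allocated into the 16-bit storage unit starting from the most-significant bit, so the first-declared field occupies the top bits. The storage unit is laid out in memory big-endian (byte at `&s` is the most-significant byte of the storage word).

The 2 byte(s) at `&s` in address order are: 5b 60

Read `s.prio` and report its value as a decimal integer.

[0]=0x5b [1]=0x60 (big-endian) → word 0x5b60
prio [13+:3] = (word>>13) & 0x7 = 2  ←
cnt [1+:12] = (word>>1) & 0xfff = 3504
addr_hi [0+:1] = (word>>0) & 0x1 = 0

2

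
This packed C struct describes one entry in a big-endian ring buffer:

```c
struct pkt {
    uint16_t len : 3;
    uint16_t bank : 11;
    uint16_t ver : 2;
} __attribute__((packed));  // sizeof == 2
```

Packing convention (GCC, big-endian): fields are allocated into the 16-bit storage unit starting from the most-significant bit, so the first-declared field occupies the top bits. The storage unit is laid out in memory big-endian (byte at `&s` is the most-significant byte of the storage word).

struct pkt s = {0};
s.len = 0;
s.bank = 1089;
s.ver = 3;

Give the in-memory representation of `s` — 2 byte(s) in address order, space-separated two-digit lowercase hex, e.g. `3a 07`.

11 07

len (3b) val=0 bits=0x0 at bit 13: 0x0000
bank (11b) val=1089 bits=0x441 at bit 2: 0x1104
ver (2b) val=3 bits=0x3 at bit 0: 0x1107
word = 0x1107 → big-endian bytes:
  [0]=0x11  [1]=0x07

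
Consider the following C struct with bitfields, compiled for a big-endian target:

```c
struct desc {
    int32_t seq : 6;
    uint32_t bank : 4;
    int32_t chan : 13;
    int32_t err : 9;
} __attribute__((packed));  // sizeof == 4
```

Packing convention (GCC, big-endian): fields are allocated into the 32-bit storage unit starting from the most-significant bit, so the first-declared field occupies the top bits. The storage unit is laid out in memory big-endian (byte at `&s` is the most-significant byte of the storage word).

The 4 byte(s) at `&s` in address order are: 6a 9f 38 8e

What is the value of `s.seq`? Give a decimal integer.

[0]=0x6a [1]=0x9f [2]=0x38 [3]=0x8e (big-endian) → word 0x6a9f388e
seq [26+:6] = (word>>26) & 0x3f = 26  ←
bank [22+:4] = (word>>22) & 0xf = 10
chan [9+:13] = (word>>9) & 0x1fff = 3996
err [0+:9] = (word>>0) & 0x1ff = 142
seq signed 6b, MSB=0: value = 26

26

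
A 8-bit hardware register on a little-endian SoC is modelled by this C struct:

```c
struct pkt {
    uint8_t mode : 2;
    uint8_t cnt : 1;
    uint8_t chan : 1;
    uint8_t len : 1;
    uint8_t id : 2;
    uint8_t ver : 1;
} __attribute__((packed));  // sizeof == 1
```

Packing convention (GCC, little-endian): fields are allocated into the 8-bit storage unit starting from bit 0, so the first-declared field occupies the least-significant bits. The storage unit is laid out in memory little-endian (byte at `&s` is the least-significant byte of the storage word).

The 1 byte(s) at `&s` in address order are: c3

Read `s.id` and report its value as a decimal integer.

2

[0]=0xc3 (little-endian) → word 0xc3
mode:2 @ bit 0 → (0xc3>>0)&0x3 = 0x3
cnt:1 @ bit 2 → (0xc3>>2)&0x1 = 0x0
chan:1 @ bit 3 → (0xc3>>3)&0x1 = 0x0
len:1 @ bit 4 → (0xc3>>4)&0x1 = 0x0
id:2 @ bit 5 → (0xc3>>5)&0x3 = 0x2  ←
ver:1 @ bit 7 → (0xc3>>7)&0x1 = 0x1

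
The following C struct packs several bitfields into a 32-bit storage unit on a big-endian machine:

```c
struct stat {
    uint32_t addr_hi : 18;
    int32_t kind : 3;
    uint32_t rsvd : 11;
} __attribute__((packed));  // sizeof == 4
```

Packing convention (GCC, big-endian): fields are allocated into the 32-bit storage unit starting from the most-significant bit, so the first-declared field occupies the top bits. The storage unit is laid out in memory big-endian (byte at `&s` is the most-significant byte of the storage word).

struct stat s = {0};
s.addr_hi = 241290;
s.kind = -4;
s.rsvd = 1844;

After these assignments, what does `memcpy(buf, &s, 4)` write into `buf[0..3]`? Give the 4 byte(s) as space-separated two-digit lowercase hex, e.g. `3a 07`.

eb a2 a7 34

[14+:18] addr_hi=241290 & 0x3ffff = 0x3ae8a; word=0xeba28000
[11+:3] kind=-4 & 0x7 = 0x4; word=0xeba2a000
[0+:11] rsvd=1844 & 0x7ff = 0x734; word=0xeba2a734
word = 0xeba2a734 → big-endian bytes:
  [0]=0xeb  [1]=0xa2  [2]=0xa7  [3]=0x34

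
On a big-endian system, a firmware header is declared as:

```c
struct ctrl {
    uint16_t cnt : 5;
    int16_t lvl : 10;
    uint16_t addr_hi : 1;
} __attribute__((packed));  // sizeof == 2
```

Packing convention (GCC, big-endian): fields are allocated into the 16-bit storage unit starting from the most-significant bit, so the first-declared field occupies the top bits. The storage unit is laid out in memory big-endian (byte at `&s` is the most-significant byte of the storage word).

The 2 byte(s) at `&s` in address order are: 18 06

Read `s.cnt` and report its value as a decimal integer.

[0]=0x18 [1]=0x06 (big-endian) → word 0x1806
cnt [11+:5] = (word>>11) & 0x1f = 3  ←
lvl [1+:10] = (word>>1) & 0x3ff = 3
addr_hi [0+:1] = (word>>0) & 0x1 = 0

3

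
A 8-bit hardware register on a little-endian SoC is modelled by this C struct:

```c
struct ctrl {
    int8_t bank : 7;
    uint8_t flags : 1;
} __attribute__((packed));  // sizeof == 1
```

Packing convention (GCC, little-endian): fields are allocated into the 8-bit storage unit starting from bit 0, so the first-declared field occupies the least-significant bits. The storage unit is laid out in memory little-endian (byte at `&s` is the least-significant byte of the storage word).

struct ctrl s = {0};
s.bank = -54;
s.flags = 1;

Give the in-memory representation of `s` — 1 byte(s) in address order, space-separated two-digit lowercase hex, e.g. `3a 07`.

ca

bank (7b) val=-54 bits=0x4a at bit 0: 0x4a
flags (1b) val=1 bits=0x1 at bit 7: 0xca
word = 0xca → little-endian bytes:
  [0]=0xca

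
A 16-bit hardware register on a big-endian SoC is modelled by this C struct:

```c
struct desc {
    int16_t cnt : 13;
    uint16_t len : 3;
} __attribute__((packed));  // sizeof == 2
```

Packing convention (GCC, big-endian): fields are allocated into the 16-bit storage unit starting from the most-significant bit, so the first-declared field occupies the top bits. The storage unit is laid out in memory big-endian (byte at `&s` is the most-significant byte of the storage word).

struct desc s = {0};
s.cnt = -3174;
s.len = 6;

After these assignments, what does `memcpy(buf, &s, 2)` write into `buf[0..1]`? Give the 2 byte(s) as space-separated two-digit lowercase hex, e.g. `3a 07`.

9c d6

[3+:13] cnt=-3174 & 0x1fff = 0x139a; word=0x9cd0
[0+:3] len=6 & 0x7 = 0x6; word=0x9cd6
word = 0x9cd6 → big-endian bytes:
  [0]=0x9c  [1]=0xd6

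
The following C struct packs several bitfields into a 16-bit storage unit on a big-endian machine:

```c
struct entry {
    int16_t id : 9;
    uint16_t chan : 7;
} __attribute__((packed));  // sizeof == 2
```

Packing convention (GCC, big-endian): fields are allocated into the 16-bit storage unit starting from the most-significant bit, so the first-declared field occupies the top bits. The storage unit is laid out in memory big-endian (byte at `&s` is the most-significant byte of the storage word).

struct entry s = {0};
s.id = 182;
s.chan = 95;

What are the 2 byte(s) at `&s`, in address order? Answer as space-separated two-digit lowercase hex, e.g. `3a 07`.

5b 5f

id (9b) val=182 bits=0xb6 at bit 7: 0x5b00
chan (7b) val=95 bits=0x5f at bit 0: 0x5b5f
word = 0x5b5f → big-endian bytes:
  [0]=0x5b  [1]=0x5f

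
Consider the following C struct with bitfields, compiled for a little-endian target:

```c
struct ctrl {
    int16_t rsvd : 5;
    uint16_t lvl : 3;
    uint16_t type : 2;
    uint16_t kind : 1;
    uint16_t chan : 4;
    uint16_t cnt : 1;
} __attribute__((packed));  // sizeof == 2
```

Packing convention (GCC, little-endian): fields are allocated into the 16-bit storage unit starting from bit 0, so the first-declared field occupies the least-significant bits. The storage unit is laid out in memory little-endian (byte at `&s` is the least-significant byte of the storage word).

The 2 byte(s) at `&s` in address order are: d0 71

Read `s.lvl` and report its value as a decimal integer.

[0]=0xd0 [1]=0x71 (little-endian) → word 0x71d0
rsvd:5 @ bit 0 → (0x71d0>>0)&0x1f = 0x10
lvl:3 @ bit 5 → (0x71d0>>5)&0x7 = 0x6  ←
type:2 @ bit 8 → (0x71d0>>8)&0x3 = 0x1
kind:1 @ bit 10 → (0x71d0>>10)&0x1 = 0x0
chan:4 @ bit 11 → (0x71d0>>11)&0xf = 0xe
cnt:1 @ bit 15 → (0x71d0>>15)&0x1 = 0x0

6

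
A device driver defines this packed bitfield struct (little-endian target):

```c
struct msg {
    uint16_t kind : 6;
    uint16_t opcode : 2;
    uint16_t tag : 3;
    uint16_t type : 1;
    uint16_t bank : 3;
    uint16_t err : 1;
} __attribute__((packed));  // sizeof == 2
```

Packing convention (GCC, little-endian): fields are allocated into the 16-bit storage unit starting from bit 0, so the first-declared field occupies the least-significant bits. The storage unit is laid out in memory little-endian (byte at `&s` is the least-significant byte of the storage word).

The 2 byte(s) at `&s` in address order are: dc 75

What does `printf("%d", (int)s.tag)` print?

5

[0]=0xdc [1]=0x75 (little-endian) → word 0x75dc
kind [0+:6] = (word>>0) & 0x3f = 28
opcode [6+:2] = (word>>6) & 0x3 = 3
tag [8+:3] = (word>>8) & 0x7 = 5  ←
type [11+:1] = (word>>11) & 0x1 = 0
bank [12+:3] = (word>>12) & 0x7 = 7
err [15+:1] = (word>>15) & 0x1 = 0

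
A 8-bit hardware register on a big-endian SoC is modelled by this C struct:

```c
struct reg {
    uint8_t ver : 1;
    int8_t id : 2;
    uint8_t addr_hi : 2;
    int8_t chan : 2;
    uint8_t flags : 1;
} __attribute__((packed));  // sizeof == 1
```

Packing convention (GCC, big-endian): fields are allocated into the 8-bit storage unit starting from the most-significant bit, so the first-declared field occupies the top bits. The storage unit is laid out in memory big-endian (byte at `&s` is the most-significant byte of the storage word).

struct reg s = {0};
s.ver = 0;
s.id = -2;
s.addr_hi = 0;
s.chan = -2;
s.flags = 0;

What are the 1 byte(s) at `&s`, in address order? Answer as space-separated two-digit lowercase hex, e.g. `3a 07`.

44

[7+:1] ver=0 & 0x1 = 0x0; word=0x00
[5+:2] id=-2 & 0x3 = 0x2; word=0x40
[3+:2] addr_hi=0 & 0x3 = 0x0; word=0x40
[1+:2] chan=-2 & 0x3 = 0x2; word=0x44
[0+:1] flags=0 & 0x1 = 0x0; word=0x44
word = 0x44 → big-endian bytes:
  [0]=0x44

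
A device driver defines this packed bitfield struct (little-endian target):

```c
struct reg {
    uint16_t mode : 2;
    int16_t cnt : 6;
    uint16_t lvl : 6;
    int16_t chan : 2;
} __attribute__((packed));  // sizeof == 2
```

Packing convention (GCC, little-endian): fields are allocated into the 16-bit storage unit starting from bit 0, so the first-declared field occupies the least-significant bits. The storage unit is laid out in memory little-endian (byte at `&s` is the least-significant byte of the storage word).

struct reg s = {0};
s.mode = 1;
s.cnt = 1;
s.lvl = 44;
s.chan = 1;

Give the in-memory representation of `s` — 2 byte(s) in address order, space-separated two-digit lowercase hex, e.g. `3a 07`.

05 6c

[0+:2] mode=1 & 0x3 = 0x1; word=0x0001
[2+:6] cnt=1 & 0x3f = 0x1; word=0x0005
[8+:6] lvl=44 & 0x3f = 0x2c; word=0x2c05
[14+:2] chan=1 & 0x3 = 0x1; word=0x6c05
word = 0x6c05 → little-endian bytes:
  [0]=0x05  [1]=0x6c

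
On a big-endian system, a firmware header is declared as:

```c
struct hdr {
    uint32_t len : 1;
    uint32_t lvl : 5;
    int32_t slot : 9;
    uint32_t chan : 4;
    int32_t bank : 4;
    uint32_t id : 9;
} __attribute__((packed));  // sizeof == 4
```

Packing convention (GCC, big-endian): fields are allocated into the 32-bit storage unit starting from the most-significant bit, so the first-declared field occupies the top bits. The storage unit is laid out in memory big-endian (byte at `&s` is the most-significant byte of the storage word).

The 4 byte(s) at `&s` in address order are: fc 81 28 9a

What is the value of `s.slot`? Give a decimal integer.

[0]=0xfc [1]=0x81 [2]=0x28 [3]=0x9a (big-endian) → word 0xfc81289a
len:1 @ bit 31 → (0xfc81289a>>31)&0x1 = 0x1
lvl:5 @ bit 26 → (0xfc81289a>>26)&0x1f = 0x1f
slot:9 @ bit 17 → (0xfc81289a>>17)&0x1ff = 0x40  ←
chan:4 @ bit 13 → (0xfc81289a>>13)&0xf = 0x9
bank:4 @ bit 9 → (0xfc81289a>>9)&0xf = 0x4
id:9 @ bit 0 → (0xfc81289a>>0)&0x1ff = 0x9a
slot signed 9b, MSB=0: value = 64

64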